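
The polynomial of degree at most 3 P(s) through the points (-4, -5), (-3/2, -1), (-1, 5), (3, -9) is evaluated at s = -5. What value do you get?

871/45

Using Newton's divided-difference form:
P[-4,-3/2] = (-1 - (-5)) / (-3/2 - (-4)) = 8/5
P[-3/2,-1] = (5 - (-1)) / (-1 - (-3/2)) = 12
P[-1,3] = (-9 - 5) / (3 - (-1)) = -7/2
P[-4,-3/2,-1] = (12 - 8/5) / (-1 - (-4)) = 52/15
P[-3/2,-1,3] = (-7/2 - 12) / (3 - (-3/2)) = -31/9
P[-4,-3/2,-1,3] = (-31/9 - 52/15) / (3 - (-4)) = -311/315
P(-5) = -5 + (8/5)·(-1) + (52/15)·(-1)·(-7/2) + (-311/315)·(-1)·(-7/2)·(-4) = 871/45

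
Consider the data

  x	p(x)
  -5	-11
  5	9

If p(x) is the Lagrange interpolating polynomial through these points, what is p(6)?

Evaluate each Lagrange basis at x = 6:
L_0(6) = (1)/[(-10)] = -1/10
L_1(6) = (11)/[(10)] = 11/10
Sum: (-11)·(-1/10) + 9·(11/10) = 11

11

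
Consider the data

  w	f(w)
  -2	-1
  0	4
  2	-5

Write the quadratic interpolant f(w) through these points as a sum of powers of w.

Newton's divided differences:
f[-2,0] = (4 - (-1)) / (0 - (-2)) = 5/2
f[0,2] = (-5 - 4) / (2 - 0) = -9/2
f[-2,0,2] = (-9/2 - 5/2) / (2 - (-2)) = -7/4
f(w) = -1 + (5/2)·(w + 2) + (-7/4)·(w + 2)w
Expanding: f(w) = -(7/4)w^2 - w + 4

f(w) = -(7/4)w^2 - w + 4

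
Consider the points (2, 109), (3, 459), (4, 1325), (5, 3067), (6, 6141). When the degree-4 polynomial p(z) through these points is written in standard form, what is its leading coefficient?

4

Build the Lagrange basis polynomials:
L_0(z) = (z - 3)(z - 4)(z - 5)(z - 6) / [24] = (1/24)z^4 - (3/4)z^3 + (119/24)z^2 - (57/4)z + 15
L_1(z) = (z - 2)(z - 4)(z - 5)(z - 6) / [-6] = -(1/6)z^4 + (17/6)z^3 - (52/3)z^2 + (134/3)z - 40
L_2(z) = (z - 2)(z - 3)(z - 5)(z - 6) / [4] = (1/4)z^4 - 4z^3 + (91/4)z^2 - 54z + 45
L_3(z) = (z - 2)(z - 3)(z - 4)(z - 6) / [-6] = -(1/6)z^4 + (5/2)z^3 - (40/3)z^2 + 30z - 24
L_4(z) = (z - 2)(z - 3)(z - 4)(z - 5) / [24] = (1/24)z^4 - (7/12)z^3 + (71/24)z^2 - (77/12)z + 5
p(z) = 109·L_0 + 459·L_1 + 1325·L_2 + 3067·L_3 + 6141·L_4
Only the coefficient of z^4 is needed; take it from each L_i and combine:
109·(1/24) + 459·(-1/6) + 1325·(1/4) + 3067·(-1/6) + 6141·(1/24) = 4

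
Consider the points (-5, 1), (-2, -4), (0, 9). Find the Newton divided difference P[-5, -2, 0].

49/30

P[-5,-2] = (-4 - 1) / (-2 - (-5)) = -5/3
P[-2,0] = (9 - (-4)) / (0 - (-2)) = 13/2
P[-5,-2,0] = (13/2 - (-5/3)) / (0 - (-5)) = 49/30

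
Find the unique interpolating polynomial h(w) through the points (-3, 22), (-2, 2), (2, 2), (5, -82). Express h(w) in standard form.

h(w) = -w^3 + w^2 + 4w - 2

Build the Lagrange basis polynomials:
L_0(w) = (w + 2)(w - 2)(w - 5) / [-40] = -(1/40)w^3 + (1/8)w^2 + (1/10)w - 1/2
L_1(w) = (w + 3)(w - 2)(w - 5) / [28] = (1/28)w^3 - (1/7)w^2 - (11/28)w + 15/14
L_2(w) = (w + 3)(w + 2)(w - 5) / [-60] = -(1/60)w^3 + (19/60)w + 1/2
L_3(w) = (w + 3)(w + 2)(w - 2) / [168] = (1/168)w^3 + (1/56)w^2 - (1/42)w - 1/14
h(w) = 22·L_0 + 2·L_1 + 2·L_2 + (-82)·L_3
  22·L_0(w) = -(11/20)w^3 + (11/4)w^2 + (11/5)w - 11
  2·L_1(w) = (1/14)w^3 - (2/7)w^2 - (11/14)w + 15/7
  2·L_2(w) = -(1/30)w^3 + (19/30)w + 1
  (-82)·L_3(w) = -(41/84)w^3 - (41/28)w^2 + (41/21)w + 41/7
Adding term by term: -w^3 + w^2 + 4w - 2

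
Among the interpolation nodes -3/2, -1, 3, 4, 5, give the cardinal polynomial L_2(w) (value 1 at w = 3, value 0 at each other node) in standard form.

L_2(w) = (w + 3/2)(w + 1)(w - 4)(w - 5) / [(9/2)·(4)·(-1)·(-2)]
       = (w^4 - (13/2)w^3 - w^2 + (73/2)w + 30) / (36)

L_2(w) = (1/36)w^4 - (13/72)w^3 - (1/36)w^2 + (73/72)w + 5/6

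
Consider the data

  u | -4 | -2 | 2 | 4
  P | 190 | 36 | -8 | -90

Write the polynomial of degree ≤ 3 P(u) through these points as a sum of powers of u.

Newton's divided differences:
P[-4,-2] = (36 - 190) / (-2 - (-4)) = -77
P[-2,2] = (-8 - 36) / (2 - (-2)) = -11
P[2,4] = (-90 - (-8)) / (4 - 2) = -41
P[-4,-2,2] = (-11 - (-77)) / (2 - (-4)) = 11
P[-2,2,4] = (-41 - (-11)) / (4 - (-2)) = -5
P[-4,-2,2,4] = (-5 - 11) / (4 - (-4)) = -2
P(u) = 190 + (-77)·(u + 4) + 11·(u + 4)(u + 2) + (-2)·(u + 4)(u + 2)(u - 2)
Expanding: P(u) = -2u^3 + 3u^2 - 3u + 2

P(u) = -2u^3 + 3u^2 - 3u + 2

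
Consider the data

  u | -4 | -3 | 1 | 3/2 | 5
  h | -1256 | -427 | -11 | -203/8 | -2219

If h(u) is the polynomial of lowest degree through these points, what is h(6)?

Evaluate each Lagrange basis at u = 6:
L_0(6) = (9)·(5)·(9/2)·(1)/[(-1)·(-5)·(-11/2)·(-9)] = 9/11
L_1(6) = (10)·(5)·(9/2)·(1)/[(1)·(-4)·(-9/2)·(-8)] = -25/16
L_2(6) = (10)·(9)·(9/2)·(1)/[(5)·(4)·(-1/2)·(-4)] = 81/8
L_3(6) = (10)·(9)·(5)·(1)/[(11/2)·(9/2)·(1/2)·(-7/2)] = -800/77
L_4(6) = (10)·(9)·(5)·(9/2)/[(9)·(8)·(4)·(7/2)] = 225/112
Sum: (-1256)·(9/11) + (-427)·(-25/16) + (-11)·(81/8) + (-203/8)·(-800/77) + (-2219)·(225/112) = -4666

-4666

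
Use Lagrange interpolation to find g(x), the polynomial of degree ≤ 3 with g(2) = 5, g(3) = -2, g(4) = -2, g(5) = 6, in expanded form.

Build the Lagrange basis polynomials:
L_0(x) = (x - 3)(x - 4)(x - 5) / [-6] = -(1/6)x^3 + 2x^2 - (47/6)x + 10
L_1(x) = (x - 2)(x - 4)(x - 5) / [2] = (1/2)x^3 - (11/2)x^2 + 19x - 20
L_2(x) = (x - 2)(x - 3)(x - 5) / [-2] = -(1/2)x^3 + 5x^2 - (31/2)x + 15
L_3(x) = (x - 2)(x - 3)(x - 4) / [6] = (1/6)x^3 - (3/2)x^2 + (13/3)x - 4
g(x) = 5·L_0 + (-2)·L_1 + (-2)·L_2 + 6·L_3
  5·L_0(x) = -(5/6)x^3 + 10x^2 - (235/6)x + 50
  (-2)·L_1(x) = -x^3 + 11x^2 - 38x + 40
  (-2)·L_2(x) = x^3 - 10x^2 + 31x - 30
  6·L_3(x) = x^3 - 9x^2 + 26x - 24
Adding term by term: (1/6)x^3 + 2x^2 - (121/6)x + 36

g(x) = (1/6)x^3 + 2x^2 - (121/6)x + 36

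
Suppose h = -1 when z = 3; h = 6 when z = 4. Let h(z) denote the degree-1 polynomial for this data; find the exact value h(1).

-15

Evaluate each Lagrange basis at z = 1:
L_0(1) = (-3)/[(-1)] = 3
L_1(1) = (-2)/[(1)] = -2
Sum: (-1)·(3) + 6·(-2) = -15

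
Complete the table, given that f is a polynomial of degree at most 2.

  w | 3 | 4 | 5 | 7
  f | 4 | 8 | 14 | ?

32

The 3 known values determine f uniquely (degree ≤ 2).
L_0(7) = (3)·(2)/[(-1)·(-2)] = 3
L_1(7) = (4)·(2)/[(1)·(-1)] = -8
L_2(7) = (4)·(3)/[(2)·(1)] = 6
Sum: 4·(3) + 8·(-8) + 14·(6) = 32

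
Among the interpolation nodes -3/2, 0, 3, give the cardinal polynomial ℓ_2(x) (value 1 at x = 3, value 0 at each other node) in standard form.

ℓ_2(x) = (x + 3/2)x / [(9/2)·(3)]
       = (x^2 + (3/2)x) / (27/2)

ℓ_2(x) = (2/27)x^2 + (1/9)x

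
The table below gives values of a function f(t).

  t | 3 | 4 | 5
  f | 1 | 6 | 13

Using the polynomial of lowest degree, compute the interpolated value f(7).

33

Evaluate each Lagrange basis at t = 7:
L_0(7) = (3)·(2)/[(-1)·(-2)] = 3
L_1(7) = (4)·(2)/[(1)·(-1)] = -8
L_2(7) = (4)·(3)/[(2)·(1)] = 6
Sum: 1·(3) + 6·(-8) + 13·(6) = 33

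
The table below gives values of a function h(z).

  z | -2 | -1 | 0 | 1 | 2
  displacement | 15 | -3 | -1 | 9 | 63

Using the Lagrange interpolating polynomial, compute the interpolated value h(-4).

L_0(-4) = (-3)·(-4)·(-5)·(-6)/[(-1)·(-2)·(-3)·(-4)] = 15
L_1(-4) = (-2)·(-4)·(-5)·(-6)/[(1)·(-1)·(-2)·(-3)] = -40
L_2(-4) = (-2)·(-3)·(-5)·(-6)/[(2)·(1)·(-1)·(-2)] = 45
L_3(-4) = (-2)·(-3)·(-4)·(-6)/[(3)·(2)·(1)·(-1)] = -24
L_4(-4) = (-2)·(-3)·(-4)·(-5)/[(4)·(3)·(2)·(1)] = 5
Sum: 15·(15) + (-3)·(-40) + (-1)·(45) + 9·(-24) + 63·(5) = 399

399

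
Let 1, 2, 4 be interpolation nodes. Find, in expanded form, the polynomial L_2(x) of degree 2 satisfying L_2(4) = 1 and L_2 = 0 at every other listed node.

L_2(x) = (1/6)x^2 - (1/2)x + 1/3

L_2(x) = (x - 1)(x - 2) / [(3)·(2)]
       = (x^2 - 3x + 2) / (6)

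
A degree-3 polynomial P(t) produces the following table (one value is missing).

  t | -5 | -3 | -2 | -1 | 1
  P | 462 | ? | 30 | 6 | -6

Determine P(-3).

The 4 known values determine P uniquely (degree ≤ 3).
Evaluate each Lagrange basis at t = -3:
L_0(-3) = (-1)·(-2)·(-4)/[(-3)·(-4)·(-6)] = 1/9
L_1(-3) = (2)·(-2)·(-4)/[(3)·(-1)·(-3)] = 16/9
L_2(-3) = (2)·(-1)·(-4)/[(4)·(1)·(-2)] = -1
L_3(-3) = (2)·(-1)·(-2)/[(6)·(3)·(2)] = 1/9
Sum: 462·(1/9) + 30·(16/9) + 6·(-1) + (-6)·(1/9) = 98

98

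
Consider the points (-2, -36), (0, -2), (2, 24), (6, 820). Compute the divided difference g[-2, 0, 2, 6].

4

g[-2,0] = (-2 - (-36)) / (0 - (-2)) = 17
g[0,2] = (24 - (-2)) / (2 - 0) = 13
g[2,6] = (820 - 24) / (6 - 2) = 199
g[-2,0,2] = (13 - 17) / (2 - (-2)) = -1
g[0,2,6] = (199 - 13) / (6 - 0) = 31
g[-2,0,2,6] = (31 - (-1)) / (6 - (-2)) = 4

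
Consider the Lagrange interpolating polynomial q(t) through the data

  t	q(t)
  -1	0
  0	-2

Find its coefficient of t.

L_0(t) = t / [-1] = -t
L_1(t) = (t + 1) / [1] = t + 1
q(t) = 0·L_0 + (-2)·L_1
Only the coefficient of t is needed; take it from each L_i and combine:
0·(-1) + (-2)·(1) = -2

-2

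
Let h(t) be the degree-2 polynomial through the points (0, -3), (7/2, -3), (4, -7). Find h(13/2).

-42

Using Newton's divided-difference form:
h[0,7/2] = (-3 - (-3)) / (7/2 - 0) = 0
h[7/2,4] = (-7 - (-3)) / (4 - 7/2) = -8
h[0,7/2,4] = (-8 - 0) / (4 - 0) = -2
h(13/2) = -3 + 0·(13/2) + (-2)·(13/2)·(3) = -42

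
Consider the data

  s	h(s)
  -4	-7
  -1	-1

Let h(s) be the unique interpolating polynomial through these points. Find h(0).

L_0(0) = (1)/[(-3)] = -1/3
L_1(0) = (4)/[(3)] = 4/3
Sum: (-7)·(-1/3) + (-1)·(4/3) = 1

1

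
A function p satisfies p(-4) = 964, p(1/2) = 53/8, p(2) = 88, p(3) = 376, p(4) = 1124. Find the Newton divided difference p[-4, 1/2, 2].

89/2

p[-4,1/2] = (53/8 - 964) / (1/2 - (-4)) = -851/4
p[1/2,2] = (88 - 53/8) / (2 - 1/2) = 217/4
p[-4,1/2,2] = (217/4 - (-851/4)) / (2 - (-4)) = 89/2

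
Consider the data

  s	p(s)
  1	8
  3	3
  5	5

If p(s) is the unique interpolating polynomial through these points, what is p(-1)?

20

Evaluate each Lagrange basis at s = -1:
L_0(-1) = (-4)·(-6)/[(-2)·(-4)] = 3
L_1(-1) = (-2)·(-6)/[(2)·(-2)] = -3
L_2(-1) = (-2)·(-4)/[(4)·(2)] = 1
Sum: 8·(3) + 3·(-3) + 5·(1) = 20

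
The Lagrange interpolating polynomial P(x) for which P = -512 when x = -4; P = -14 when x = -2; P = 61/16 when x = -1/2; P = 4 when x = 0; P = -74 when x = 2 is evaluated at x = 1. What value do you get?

-2

Evaluate each Lagrange basis at x = 1:
L_0(1) = (3)·(3/2)·(1)·(-1)/[(-2)·(-7/2)·(-4)·(-6)] = -3/112
L_1(1) = (5)·(3/2)·(1)·(-1)/[(2)·(-3/2)·(-2)·(-4)] = 5/16
L_2(1) = (5)·(3)·(1)·(-1)/[(7/2)·(3/2)·(-1/2)·(-5/2)] = -16/7
L_3(1) = (5)·(3)·(3/2)·(-1)/[(4)·(2)·(1/2)·(-2)] = 45/16
L_4(1) = (5)·(3)·(3/2)·(1)/[(6)·(4)·(5/2)·(2)] = 3/16
Sum: (-512)·(-3/112) + (-14)·(5/16) + 61/16·(-16/7) + 4·(45/16) + (-74)·(3/16) = -2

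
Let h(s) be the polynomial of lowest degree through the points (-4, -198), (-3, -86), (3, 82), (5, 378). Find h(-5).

Evaluate each Lagrange basis at s = -5:
L_0(-5) = (-2)·(-8)·(-10)/[(-1)·(-7)·(-9)] = 160/63
L_1(-5) = (-1)·(-8)·(-10)/[(1)·(-6)·(-8)] = -5/3
L_2(-5) = (-1)·(-2)·(-10)/[(7)·(6)·(-2)] = 5/21
L_3(-5) = (-1)·(-2)·(-8)/[(9)·(8)·(2)] = -1/9
Sum: (-198)·(160/63) + (-86)·(-5/3) + 82·(5/21) + 378·(-1/9) = -382

-382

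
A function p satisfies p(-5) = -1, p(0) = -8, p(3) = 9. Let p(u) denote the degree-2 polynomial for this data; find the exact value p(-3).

-91/10

Evaluate each Lagrange basis at u = -3:
L_0(-3) = (-3)·(-6)/[(-5)·(-8)] = 9/20
L_1(-3) = (2)·(-6)/[(5)·(-3)] = 4/5
L_2(-3) = (2)·(-3)/[(8)·(3)] = -1/4
Sum: (-1)·(9/20) + (-8)·(4/5) + 9·(-1/4) = -91/10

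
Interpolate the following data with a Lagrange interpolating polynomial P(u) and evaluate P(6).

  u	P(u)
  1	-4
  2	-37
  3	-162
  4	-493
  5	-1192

-2469

L_0(6) = (4)·(3)·(2)·(1)/[(-1)·(-2)·(-3)·(-4)] = 1
L_1(6) = (5)·(3)·(2)·(1)/[(1)·(-1)·(-2)·(-3)] = -5
L_2(6) = (5)·(4)·(2)·(1)/[(2)·(1)·(-1)·(-2)] = 10
L_3(6) = (5)·(4)·(3)·(1)/[(3)·(2)·(1)·(-1)] = -10
L_4(6) = (5)·(4)·(3)·(2)/[(4)·(3)·(2)·(1)] = 5
Sum: (-4)·(1) + (-37)·(-5) + (-162)·(10) + (-493)·(-10) + (-1192)·(5) = -2469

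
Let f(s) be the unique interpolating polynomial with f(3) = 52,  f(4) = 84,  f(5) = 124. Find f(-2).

12

Evaluate each Lagrange basis at s = -2:
L_0(-2) = (-6)·(-7)/[(-1)·(-2)] = 21
L_1(-2) = (-5)·(-7)/[(1)·(-1)] = -35
L_2(-2) = (-5)·(-6)/[(2)·(1)] = 15
Sum: 52·(21) + 84·(-35) + 124·(15) = 12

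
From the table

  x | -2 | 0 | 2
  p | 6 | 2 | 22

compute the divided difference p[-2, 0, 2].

p[-2,0] = (2 - 6) / (0 - (-2)) = -2
p[0,2] = (22 - 2) / (2 - 0) = 10
p[-2,0,2] = (10 - (-2)) / (2 - (-2)) = 3

3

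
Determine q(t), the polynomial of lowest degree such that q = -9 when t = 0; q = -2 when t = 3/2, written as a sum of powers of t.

Build the Lagrange basis polynomials:
L_0(t) = (t - 3/2) / [-3/2] = -(2/3)t + 1
L_1(t) = t / [3/2] = (2/3)t
q(t) = (-9)·L_0 + (-2)·L_1
  (-9)·L_0(t) = 6t - 9
  (-2)·L_1(t) = -(4/3)t
Adding term by term: (14/3)t - 9

q(t) = (14/3)t - 9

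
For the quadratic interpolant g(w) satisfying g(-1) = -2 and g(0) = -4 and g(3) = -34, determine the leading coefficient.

L_0(w) = w(w - 3) / [4] = (1/4)w^2 - (3/4)w
L_1(w) = (w + 1)(w - 3) / [-3] = -(1/3)w^2 + (2/3)w + 1
L_2(w) = (w + 1)w / [12] = (1/12)w^2 + (1/12)w
g(w) = (-2)·L_0 + (-4)·L_1 + (-34)·L_2
Only the coefficient of w^2 is needed; take it from each L_i and combine:
(-2)·(1/4) + (-4)·(-1/3) + (-34)·(1/12) = -2

-2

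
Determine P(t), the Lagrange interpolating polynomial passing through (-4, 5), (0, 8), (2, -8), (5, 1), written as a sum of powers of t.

L_0(t) = t(t - 2)(t - 5) / [-216] = -(1/216)t^3 + (7/216)t^2 - (5/108)t
L_1(t) = (t + 4)(t - 2)(t - 5) / [40] = (1/40)t^3 - (3/40)t^2 - (9/20)t + 1
L_2(t) = (t + 4)t(t - 5) / [-36] = -(1/36)t^3 + (1/36)t^2 + (5/9)t
L_3(t) = (t + 4)t(t - 2) / [135] = (1/135)t^3 + (2/135)t^2 - (8/135)t
P(t) = 5·L_0 + 8·L_1 + (-8)·L_2 + 1·L_3
  5·L_0(t) = -(5/216)t^3 + (35/216)t^2 - (25/108)t
  8·L_1(t) = (1/5)t^3 - (3/5)t^2 - (18/5)t + 8
  (-8)·L_2(t) = (2/9)t^3 - (2/9)t^2 - (40/9)t
  1·L_3(t) = (1/135)t^3 + (2/135)t^2 - (8/135)t
Adding term by term: (439/1080)t^3 - (697/1080)t^2 - (4501/540)t + 8

P(t) = (439/1080)t^3 - (697/1080)t^2 - (4501/540)t + 8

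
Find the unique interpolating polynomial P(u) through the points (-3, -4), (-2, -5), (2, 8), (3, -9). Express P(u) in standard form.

Build the Lagrange basis polynomials:
L_0(u) = (u + 2)(u - 2)(u - 3) / [-30] = -(1/30)u^3 + (1/10)u^2 + (2/15)u - 2/5
L_1(u) = (u + 3)(u - 2)(u - 3) / [20] = (1/20)u^3 - (1/10)u^2 - (9/20)u + 9/10
L_2(u) = (u + 3)(u + 2)(u - 3) / [-20] = -(1/20)u^3 - (1/10)u^2 + (9/20)u + 9/10
L_3(u) = (u + 3)(u + 2)(u - 2) / [30] = (1/30)u^3 + (1/10)u^2 - (2/15)u - 2/5
P(u) = (-4)·L_0 + (-5)·L_1 + 8·L_2 + (-9)·L_3
  (-4)·L_0(u) = (2/15)u^3 - (2/5)u^2 - (8/15)u + 8/5
  (-5)·L_1(u) = -(1/4)u^3 + (1/2)u^2 + (9/4)u - 9/2
  8·L_2(u) = -(2/5)u^3 - (4/5)u^2 + (18/5)u + 36/5
  (-9)·L_3(u) = -(3/10)u^3 - (9/10)u^2 + (6/5)u + 18/5
Adding term by term: -(49/60)u^3 - (8/5)u^2 + (391/60)u + 79/10

P(u) = -(49/60)u^3 - (8/5)u^2 + (391/60)u + 79/10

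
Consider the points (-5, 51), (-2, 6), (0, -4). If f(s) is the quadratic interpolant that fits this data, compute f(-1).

Using Newton's divided-difference form:
f[-5,-2] = (6 - 51) / (-2 - (-5)) = -15
f[-2,0] = (-4 - 6) / (0 - (-2)) = -5
f[-5,-2,0] = (-5 - (-15)) / (0 - (-5)) = 2
f(-1) = 51 + (-15)·(4) + 2·(4)·(1) = -1

-1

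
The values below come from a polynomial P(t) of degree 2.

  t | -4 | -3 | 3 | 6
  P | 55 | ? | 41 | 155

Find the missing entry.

The 3 known values determine P uniquely (degree ≤ 2).
L_0(-3) = (-6)·(-9)/[(-7)·(-10)] = 27/35
L_1(-3) = (1)·(-9)/[(7)·(-3)] = 3/7
L_2(-3) = (1)·(-6)/[(10)·(3)] = -1/5
Sum: 55·(27/35) + 41·(3/7) + 155·(-1/5) = 29

29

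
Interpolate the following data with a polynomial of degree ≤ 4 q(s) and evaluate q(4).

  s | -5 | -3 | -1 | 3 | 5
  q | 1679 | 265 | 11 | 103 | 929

Using Newton's divided-difference form:
q[-5,-3] = (265 - 1679) / (-3 - (-5)) = -707
q[-3,-1] = (11 - 265) / (-1 - (-3)) = -127
q[-1,3] = (103 - 11) / (3 - (-1)) = 23
q[3,5] = (929 - 103) / (5 - 3) = 413
q[-5,-3,-1] = (-127 - (-707)) / (-1 - (-5)) = 145
q[-3,-1,3] = (23 - (-127)) / (3 - (-3)) = 25
q[-1,3,5] = (413 - 23) / (5 - (-1)) = 65
q[-5,-3,-1,3] = (25 - 145) / (3 - (-5)) = -15
q[-3,-1,3,5] = (65 - 25) / (5 - (-3)) = 5
q[-5,-3,-1,3,5] = (5 - (-15)) / (5 - (-5)) = 2
q(4) = 1679 + (-707)·(9) + 145·(9)·(7) + (-15)·(9)·(7)·(5) + 2·(9)·(7)·(5)·(1) = 356

356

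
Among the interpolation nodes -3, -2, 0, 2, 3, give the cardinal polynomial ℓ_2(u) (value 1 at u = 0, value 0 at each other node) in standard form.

ℓ_2(u) = (u + 3)(u + 2)(u - 2)(u - 3) / [(3)·(2)·(-2)·(-3)]
       = (u^4 - 13u^2 + 36) / (36)

ℓ_2(u) = (1/36)u^4 - (13/36)u^2 + 1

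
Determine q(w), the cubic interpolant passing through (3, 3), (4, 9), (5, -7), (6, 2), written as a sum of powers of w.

q(w) = (47/6)w^3 - 105w^2 + (2707/6)w - 617

Newton's divided differences:
q[3,4] = (9 - 3) / (4 - 3) = 6
q[4,5] = (-7 - 9) / (5 - 4) = -16
q[5,6] = (2 - (-7)) / (6 - 5) = 9
q[3,4,5] = (-16 - 6) / (5 - 3) = -11
q[4,5,6] = (9 - (-16)) / (6 - 4) = 25/2
q[3,4,5,6] = (25/2 - (-11)) / (6 - 3) = 47/6
q(w) = 3 + 6·(w - 3) + (-11)·(w - 3)(w - 4) + (47/6)·(w - 3)(w - 4)(w - 5)
Expanding: q(w) = (47/6)w^3 - 105w^2 + (2707/6)w - 617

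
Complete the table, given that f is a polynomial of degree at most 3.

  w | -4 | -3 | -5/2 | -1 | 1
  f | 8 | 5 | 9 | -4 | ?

The 4 known values determine f uniquely (degree ≤ 3).
Evaluate each Lagrange basis at w = 1:
L_0(1) = (4)·(7/2)·(2)/[(-1)·(-3/2)·(-3)] = -56/9
L_1(1) = (5)·(7/2)·(2)/[(1)·(-1/2)·(-2)] = 35
L_2(1) = (5)·(4)·(2)/[(3/2)·(1/2)·(-3/2)] = -320/9
L_3(1) = (5)·(4)·(7/2)/[(3)·(2)·(3/2)] = 70/9
Sum: 8·(-56/9) + 5·(35) + 9·(-320/9) + (-4)·(70/9) = -2033/9

-2033/9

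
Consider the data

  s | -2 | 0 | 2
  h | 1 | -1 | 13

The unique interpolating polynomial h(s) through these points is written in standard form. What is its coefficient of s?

3

Build the Lagrange basis polynomials:
L_0(s) = s(s - 2) / [8] = (1/8)s^2 - (1/4)s
L_1(s) = (s + 2)(s - 2) / [-4] = -(1/4)s^2 + 1
L_2(s) = (s + 2)s / [8] = (1/8)s^2 + (1/4)s
h(s) = 1·L_0 + (-1)·L_1 + 13·L_2
Only the coefficient of s is needed; take it from each L_i and combine:
1·(-1/4) + (-1)·(0) + 13·(1/4) = 3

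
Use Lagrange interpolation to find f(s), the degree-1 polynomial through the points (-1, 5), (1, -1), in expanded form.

f(s) = -3s + 2

Build the Lagrange basis polynomials:
L_0(s) = (s - 1) / [-2] = -(1/2)s + 1/2
L_1(s) = (s + 1) / [2] = (1/2)s + 1/2
f(s) = 5·L_0 + (-1)·L_1
  5·L_0(s) = -(5/2)s + 5/2
  (-1)·L_1(s) = -(1/2)s - 1/2
Adding term by term: -3s + 2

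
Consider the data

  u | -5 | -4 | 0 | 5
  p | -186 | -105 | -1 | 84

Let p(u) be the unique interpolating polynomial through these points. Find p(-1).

-6

L_0(-1) = (3)·(-1)·(-6)/[(-1)·(-5)·(-10)] = -9/25
L_1(-1) = (4)·(-1)·(-6)/[(1)·(-4)·(-9)] = 2/3
L_2(-1) = (4)·(3)·(-6)/[(5)·(4)·(-5)] = 18/25
L_3(-1) = (4)·(3)·(-1)/[(10)·(9)·(5)] = -2/75
Sum: (-186)·(-9/25) + (-105)·(2/3) + (-1)·(18/25) + 84·(-2/75) = -6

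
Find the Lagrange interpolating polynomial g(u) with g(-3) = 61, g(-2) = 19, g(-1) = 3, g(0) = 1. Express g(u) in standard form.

g(u) = -2u^3 + u^2 + u + 1

Build the Lagrange basis polynomials:
L_0(u) = (u + 2)(u + 1)u / [-6] = -(1/6)u^3 - (1/2)u^2 - (1/3)u
L_1(u) = (u + 3)(u + 1)u / [2] = (1/2)u^3 + 2u^2 + (3/2)u
L_2(u) = (u + 3)(u + 2)u / [-2] = -(1/2)u^3 - (5/2)u^2 - 3u
L_3(u) = (u + 3)(u + 2)(u + 1) / [6] = (1/6)u^3 + u^2 + (11/6)u + 1
g(u) = 61·L_0 + 19·L_1 + 3·L_2 + 1·L_3
  61·L_0(u) = -(61/6)u^3 - (61/2)u^2 - (61/3)u
  19·L_1(u) = (19/2)u^3 + 38u^2 + (57/2)u
  3·L_2(u) = -(3/2)u^3 - (15/2)u^2 - 9u
  1·L_3(u) = (1/6)u^3 + u^2 + (11/6)u + 1
Adding term by term: -2u^3 + u^2 + u + 1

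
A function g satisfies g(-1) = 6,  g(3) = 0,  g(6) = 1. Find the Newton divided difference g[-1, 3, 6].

11/42

g[-1,3] = (0 - 6) / (3 - (-1)) = -3/2
g[3,6] = (1 - 0) / (6 - 3) = 1/3
g[-1,3,6] = (1/3 - (-3/2)) / (6 - (-1)) = 11/42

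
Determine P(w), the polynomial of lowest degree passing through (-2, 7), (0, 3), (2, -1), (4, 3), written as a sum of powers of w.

Newton's divided differences:
P[-2,0] = (3 - 7) / (0 - (-2)) = -2
P[0,2] = (-1 - 3) / (2 - 0) = -2
P[2,4] = (3 - (-1)) / (4 - 2) = 2
P[-2,0,2] = (-2 - (-2)) / (2 - (-2)) = 0
P[0,2,4] = (2 - (-2)) / (4 - 0) = 1
P[-2,0,2,4] = (1 - 0) / (4 - (-2)) = 1/6
P(w) = 7 + (-2)·(w + 2) + (1/6)·(w + 2)w(w - 2)
Expanding: P(w) = (1/6)w^3 - (8/3)w + 3

P(w) = (1/6)w^3 - (8/3)w + 3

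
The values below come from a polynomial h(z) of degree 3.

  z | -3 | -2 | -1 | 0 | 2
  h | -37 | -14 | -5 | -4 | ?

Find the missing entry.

-2

The 4 known values determine h uniquely (degree ≤ 3).
Evaluate each Lagrange basis at z = 2:
L_0(2) = (4)·(3)·(2)/[(-1)·(-2)·(-3)] = -4
L_1(2) = (5)·(3)·(2)/[(1)·(-1)·(-2)] = 15
L_2(2) = (5)·(4)·(2)/[(2)·(1)·(-1)] = -20
L_3(2) = (5)·(4)·(3)/[(3)·(2)·(1)] = 10
Sum: (-37)·(-4) + (-14)·(15) + (-5)·(-20) + (-4)·(10) = -2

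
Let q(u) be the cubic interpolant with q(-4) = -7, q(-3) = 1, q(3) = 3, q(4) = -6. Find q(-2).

199/28

L_0(-2) = (1)·(-5)·(-6)/[(-1)·(-7)·(-8)] = -15/28
L_1(-2) = (2)·(-5)·(-6)/[(1)·(-6)·(-7)] = 10/7
L_2(-2) = (2)·(1)·(-6)/[(7)·(6)·(-1)] = 2/7
L_3(-2) = (2)·(1)·(-5)/[(8)·(7)·(1)] = -5/28
Sum: (-7)·(-15/28) + 1·(10/7) + 3·(2/7) + (-6)·(-5/28) = 199/28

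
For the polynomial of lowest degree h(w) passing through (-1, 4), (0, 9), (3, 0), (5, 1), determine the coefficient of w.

33/20

Build the Lagrange basis polynomials:
L_0(w) = w(w - 3)(w - 5) / [-24] = -(1/24)w^3 + (1/3)w^2 - (5/8)w
L_1(w) = (w + 1)(w - 3)(w - 5) / [15] = (1/15)w^3 - (7/15)w^2 + (7/15)w + 1
L_2(w) = (w + 1)w(w - 5) / [-24] = -(1/24)w^3 + (1/6)w^2 + (5/24)w
L_3(w) = (w + 1)w(w - 3) / [60] = (1/60)w^3 - (1/30)w^2 - (1/20)w
h(w) = 4·L_0 + 9·L_1 + 0·L_2 + 1·L_3
Only the coefficient of w is needed; take it from each L_i and combine:
4·(-5/8) + 9·(7/15) + 0·(5/24) + 1·(-1/20) = 33/20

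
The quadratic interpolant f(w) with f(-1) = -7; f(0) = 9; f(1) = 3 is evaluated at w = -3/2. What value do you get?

Evaluate each Lagrange basis at w = -3/2:
L_0(-3/2) = (-3/2)·(-5/2)/[(-1)·(-2)] = 15/8
L_1(-3/2) = (-1/2)·(-5/2)/[(1)·(-1)] = -5/4
L_2(-3/2) = (-1/2)·(-3/2)/[(2)·(1)] = 3/8
Sum: (-7)·(15/8) + 9·(-5/4) + 3·(3/8) = -93/4

-93/4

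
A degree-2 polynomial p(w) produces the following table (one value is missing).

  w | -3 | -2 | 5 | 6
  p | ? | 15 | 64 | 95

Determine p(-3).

The 3 known values determine p uniquely (degree ≤ 2).
L_0(-3) = (-8)·(-9)/[(-7)·(-8)] = 9/7
L_1(-3) = (-1)·(-9)/[(7)·(-1)] = -9/7
L_2(-3) = (-1)·(-8)/[(8)·(1)] = 1
Sum: 15·(9/7) + 64·(-9/7) + 95·(1) = 32

32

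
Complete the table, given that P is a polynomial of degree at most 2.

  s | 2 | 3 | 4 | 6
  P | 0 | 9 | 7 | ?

The 3 known values determine P uniquely (degree ≤ 2).
Evaluate each Lagrange basis at s = 6:
L_0(6) = (3)·(2)/[(-1)·(-2)] = 3
L_1(6) = (4)·(2)/[(1)·(-1)] = -8
L_2(6) = (4)·(3)/[(2)·(1)] = 6
Sum: 0 + 9·(-8) + 7·(6) = -30

-30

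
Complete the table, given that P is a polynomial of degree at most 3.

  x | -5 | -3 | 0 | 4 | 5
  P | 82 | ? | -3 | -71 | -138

The 4 known values determine P uniquely (degree ≤ 3).
Evaluate each Lagrange basis at x = -3:
L_0(-3) = (-3)·(-7)·(-8)/[(-5)·(-9)·(-10)] = 28/75
L_1(-3) = (2)·(-7)·(-8)/[(5)·(-4)·(-5)] = 28/25
L_2(-3) = (2)·(-3)·(-8)/[(9)·(4)·(-1)] = -4/3
L_3(-3) = (2)·(-3)·(-7)/[(10)·(5)·(1)] = 21/25
Sum: 82·(28/75) + (-3)·(28/25) + (-71)·(-4/3) + (-138)·(21/25) = 6

6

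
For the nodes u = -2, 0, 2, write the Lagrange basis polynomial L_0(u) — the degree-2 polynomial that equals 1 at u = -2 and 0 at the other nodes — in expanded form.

L_0(u) = u(u - 2) / [(-2)·(-4)]
       = (u^2 - 2u) / (8)

L_0(u) = (1/8)u^2 - (1/4)u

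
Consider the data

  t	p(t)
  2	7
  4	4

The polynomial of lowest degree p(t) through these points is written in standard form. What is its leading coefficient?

L_0(t) = (t - 4) / [-2] = -(1/2)t + 2
L_1(t) = (t - 2) / [2] = (1/2)t - 1
p(t) = 7·L_0 + 4·L_1
Only the coefficient of t is needed; take it from each L_i and combine:
7·(-1/2) + 4·(1/2) = -3/2

-3/2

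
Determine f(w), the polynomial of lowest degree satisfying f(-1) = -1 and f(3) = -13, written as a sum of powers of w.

f(w) = -3w - 4

Build the Lagrange basis polynomials:
L_0(w) = (w - 3) / [-4] = -(1/4)w + 3/4
L_1(w) = (w + 1) / [4] = (1/4)w + 1/4
f(w) = (-1)·L_0 + (-13)·L_1
  (-1)·L_0(w) = (1/4)w - 3/4
  (-13)·L_1(w) = -(13/4)w - 13/4
Adding term by term: -3w - 4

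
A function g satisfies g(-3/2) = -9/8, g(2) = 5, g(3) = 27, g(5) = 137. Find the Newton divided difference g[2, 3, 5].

g[2,3] = (27 - 5) / (3 - 2) = 22
g[3,5] = (137 - 27) / (5 - 3) = 55
g[2,3,5] = (55 - 22) / (5 - 2) = 11

11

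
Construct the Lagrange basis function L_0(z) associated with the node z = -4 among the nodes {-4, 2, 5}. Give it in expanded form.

L_0(z) = (1/54)z^2 - (7/54)z + 5/27

L_0(z) = (z - 2)(z - 5) / [(-6)·(-9)]
       = (z^2 - 7z + 10) / (54)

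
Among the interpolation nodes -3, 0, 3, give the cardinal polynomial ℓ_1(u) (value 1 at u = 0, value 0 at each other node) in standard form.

ℓ_1(u) = -(1/9)u^2 + 1

ℓ_1(u) = (u + 3)(u - 3) / [(3)·(-3)]
       = (u^2 - 9) / (-9)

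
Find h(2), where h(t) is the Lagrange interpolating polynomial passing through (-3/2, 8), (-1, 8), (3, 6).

41/6

L_0(2) = (3)·(-1)/[(-1/2)·(-9/2)] = -4/3
L_1(2) = (7/2)·(-1)/[(1/2)·(-4)] = 7/4
L_2(2) = (7/2)·(3)/[(9/2)·(4)] = 7/12
Sum: 8·(-4/3) + 8·(7/4) + 6·(7/12) = 41/6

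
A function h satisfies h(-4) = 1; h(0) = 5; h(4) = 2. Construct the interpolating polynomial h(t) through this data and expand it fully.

h(t) = -(7/32)t^2 + (1/8)t + 5

Build the Lagrange basis polynomials:
L_0(t) = t(t - 4) / [32] = (1/32)t^2 - (1/8)t
L_1(t) = (t + 4)(t - 4) / [-16] = -(1/16)t^2 + 1
L_2(t) = (t + 4)t / [32] = (1/32)t^2 + (1/8)t
h(t) = 1·L_0 + 5·L_1 + 2·L_2
  1·L_0(t) = (1/32)t^2 - (1/8)t
  5·L_1(t) = -(5/16)t^2 + 5
  2·L_2(t) = (1/16)t^2 + (1/4)t
Adding term by term: -(7/32)t^2 + (1/8)t + 5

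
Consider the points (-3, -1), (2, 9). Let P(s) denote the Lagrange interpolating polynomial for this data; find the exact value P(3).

Evaluate each Lagrange basis at s = 3:
L_0(3) = (1)/[(-5)] = -1/5
L_1(3) = (6)/[(5)] = 6/5
Sum: (-1)·(-1/5) + 9·(6/5) = 11

11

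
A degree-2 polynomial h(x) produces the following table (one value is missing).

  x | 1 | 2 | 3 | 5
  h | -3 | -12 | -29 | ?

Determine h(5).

-87

The 3 known values determine h uniquely (degree ≤ 2).
Evaluate each Lagrange basis at x = 5:
L_0(5) = (3)·(2)/[(-1)·(-2)] = 3
L_1(5) = (4)·(2)/[(1)·(-1)] = -8
L_2(5) = (4)·(3)/[(2)·(1)] = 6
Sum: (-3)·(3) + (-12)·(-8) + (-29)·(6) = -87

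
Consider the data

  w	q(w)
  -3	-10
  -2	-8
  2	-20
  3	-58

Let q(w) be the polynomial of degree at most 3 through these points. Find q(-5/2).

Using Newton's divided-difference form:
q[-3,-2] = (-8 - (-10)) / (-2 - (-3)) = 2
q[-2,2] = (-20 - (-8)) / (2 - (-2)) = -3
q[2,3] = (-58 - (-20)) / (3 - 2) = -38
q[-3,-2,2] = (-3 - 2) / (2 - (-3)) = -1
q[-2,2,3] = (-38 - (-3)) / (3 - (-2)) = -7
q[-3,-2,2,3] = (-7 - (-1)) / (3 - (-3)) = -1
q(-5/2) = -10 + 2·(1/2) + (-1)·(1/2)·(-1/2) + (-1)·(1/2)·(-1/2)·(-9/2) = -79/8

-79/8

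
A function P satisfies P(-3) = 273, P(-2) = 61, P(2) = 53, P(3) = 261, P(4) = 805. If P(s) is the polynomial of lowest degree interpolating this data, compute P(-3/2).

351/16

L_0(-3/2) = (1/2)·(-7/2)·(-9/2)·(-11/2)/[(-1)·(-5)·(-6)·(-7)] = -33/160
L_1(-3/2) = (3/2)·(-7/2)·(-9/2)·(-11/2)/[(1)·(-4)·(-5)·(-6)] = 693/640
L_2(-3/2) = (3/2)·(1/2)·(-9/2)·(-11/2)/[(5)·(4)·(-1)·(-2)] = 297/640
L_3(-3/2) = (3/2)·(1/2)·(-7/2)·(-11/2)/[(6)·(5)·(1)·(-1)] = -77/160
L_4(-3/2) = (3/2)·(1/2)·(-7/2)·(-9/2)/[(7)·(6)·(2)·(1)] = 9/64
Sum: 273·(-33/160) + 61·(693/640) + 53·(297/640) + 261·(-77/160) + 805·(9/64) = 351/16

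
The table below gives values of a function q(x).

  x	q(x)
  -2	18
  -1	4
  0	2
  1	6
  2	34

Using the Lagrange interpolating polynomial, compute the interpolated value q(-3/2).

Evaluate each Lagrange basis at x = -3/2:
L_0(-3/2) = (-1/2)·(-3/2)·(-5/2)·(-7/2)/[(-1)·(-2)·(-3)·(-4)] = 35/128
L_1(-3/2) = (1/2)·(-3/2)·(-5/2)·(-7/2)/[(1)·(-1)·(-2)·(-3)] = 35/32
L_2(-3/2) = (1/2)·(-1/2)·(-5/2)·(-7/2)/[(2)·(1)·(-1)·(-2)] = -35/64
L_3(-3/2) = (1/2)·(-1/2)·(-3/2)·(-7/2)/[(3)·(2)·(1)·(-1)] = 7/32
L_4(-3/2) = (1/2)·(-1/2)·(-3/2)·(-5/2)/[(4)·(3)·(2)·(1)] = -5/128
Sum: 18·(35/128) + 4·(35/32) + 2·(-35/64) + 6·(7/32) + 34·(-5/128) = 131/16

131/16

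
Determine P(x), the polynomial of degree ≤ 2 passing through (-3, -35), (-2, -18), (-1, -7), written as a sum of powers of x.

Newton's divided differences:
P[-3,-2] = (-18 - (-35)) / (-2 - (-3)) = 17
P[-2,-1] = (-7 - (-18)) / (-1 - (-2)) = 11
P[-3,-2,-1] = (11 - 17) / (-1 - (-3)) = -3
P(x) = -35 + 17·(x + 3) + (-3)·(x + 3)(x + 2)
Expanding: P(x) = -3x^2 + 2x - 2

P(x) = -3x^2 + 2x - 2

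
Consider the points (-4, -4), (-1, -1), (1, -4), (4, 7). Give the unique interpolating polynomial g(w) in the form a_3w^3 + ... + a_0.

Newton's divided differences:
g[-4,-1] = (-1 - (-4)) / (-1 - (-4)) = 1
g[-1,1] = (-4 - (-1)) / (1 - (-1)) = -3/2
g[1,4] = (7 - (-4)) / (4 - 1) = 11/3
g[-4,-1,1] = (-3/2 - 1) / (1 - (-4)) = -1/2
g[-1,1,4] = (11/3 - (-3/2)) / (4 - (-1)) = 31/30
g[-4,-1,1,4] = (31/30 - (-1/2)) / (4 - (-4)) = 23/120
g(w) = -4 + 1·(w + 4) + (-1/2)·(w + 4)(w + 1) + (23/120)·(w + 4)(w + 1)(w - 1)
Expanding: g(w) = (23/120)w^3 + (4/15)w^2 - (203/120)w - 83/30

g(w) = (23/120)w^3 + (4/15)w^2 - (203/120)w - 83/30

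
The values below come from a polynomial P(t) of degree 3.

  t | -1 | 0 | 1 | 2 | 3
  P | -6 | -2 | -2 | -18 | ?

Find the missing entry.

-62

The 4 known values determine P uniquely (degree ≤ 3).
Evaluate each Lagrange basis at t = 3:
L_0(3) = (3)·(2)·(1)/[(-1)·(-2)·(-3)] = -1
L_1(3) = (4)·(2)·(1)/[(1)·(-1)·(-2)] = 4
L_2(3) = (4)·(3)·(1)/[(2)·(1)·(-1)] = -6
L_3(3) = (4)·(3)·(2)/[(3)·(2)·(1)] = 4
Sum: (-6)·(-1) + (-2)·(4) + (-2)·(-6) + (-18)·(4) = -62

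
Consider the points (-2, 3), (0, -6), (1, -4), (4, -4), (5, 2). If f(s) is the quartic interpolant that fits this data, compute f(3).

Evaluate each Lagrange basis at s = 3:
L_0(3) = (3)·(2)·(-1)·(-2)/[(-2)·(-3)·(-6)·(-7)] = 1/21
L_1(3) = (5)·(2)·(-1)·(-2)/[(2)·(-1)·(-4)·(-5)] = -1/2
L_2(3) = (5)·(3)·(-1)·(-2)/[(3)·(1)·(-3)·(-4)] = 5/6
L_3(3) = (5)·(3)·(2)·(-2)/[(6)·(4)·(3)·(-1)] = 5/6
L_4(3) = (5)·(3)·(2)·(-1)/[(7)·(5)·(4)·(1)] = -3/14
Sum: 3·(1/21) + (-6)·(-1/2) + (-4)·(5/6) + (-4)·(5/6) + 2·(-3/14) = -83/21

-83/21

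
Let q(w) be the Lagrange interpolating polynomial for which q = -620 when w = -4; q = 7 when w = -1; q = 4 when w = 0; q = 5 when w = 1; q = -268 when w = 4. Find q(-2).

-28

Evaluate each Lagrange basis at w = -2:
L_0(-2) = (-1)·(-2)·(-3)·(-6)/[(-3)·(-4)·(-5)·(-8)] = 3/40
L_1(-2) = (2)·(-2)·(-3)·(-6)/[(3)·(-1)·(-2)·(-5)] = 12/5
L_2(-2) = (2)·(-1)·(-3)·(-6)/[(4)·(1)·(-1)·(-4)] = -9/4
L_3(-2) = (2)·(-1)·(-2)·(-6)/[(5)·(2)·(1)·(-3)] = 4/5
L_4(-2) = (2)·(-1)·(-2)·(-3)/[(8)·(5)·(4)·(3)] = -1/40
Sum: (-620)·(3/40) + 7·(12/5) + 4·(-9/4) + 5·(4/5) + (-268)·(-1/40) = -28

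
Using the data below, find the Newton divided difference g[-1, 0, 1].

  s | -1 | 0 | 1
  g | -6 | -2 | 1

-1/2

g[-1,0] = (-2 - (-6)) / (0 - (-1)) = 4
g[0,1] = (1 - (-2)) / (1 - 0) = 3
g[-1,0,1] = (3 - 4) / (1 - (-1)) = -1/2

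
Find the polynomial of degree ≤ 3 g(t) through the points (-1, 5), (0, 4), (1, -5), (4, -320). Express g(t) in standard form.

g(t) = -4t^3 - 4t^2 - t + 4

Build the Lagrange basis polynomials:
L_0(t) = t(t - 1)(t - 4) / [-10] = -(1/10)t^3 + (1/2)t^2 - (2/5)t
L_1(t) = (t + 1)(t - 1)(t - 4) / [4] = (1/4)t^3 - t^2 - (1/4)t + 1
L_2(t) = (t + 1)t(t - 4) / [-6] = -(1/6)t^3 + (1/2)t^2 + (2/3)t
L_3(t) = (t + 1)t(t - 1) / [60] = (1/60)t^3 - (1/60)t
g(t) = 5·L_0 + 4·L_1 + (-5)·L_2 + (-320)·L_3
  5·L_0(t) = -(1/2)t^3 + (5/2)t^2 - 2t
  4·L_1(t) = t^3 - 4t^2 - t + 4
  (-5)·L_2(t) = (5/6)t^3 - (5/2)t^2 - (10/3)t
  (-320)·L_3(t) = -(16/3)t^3 + (16/3)t
Adding term by term: -4t^3 - 4t^2 - t + 4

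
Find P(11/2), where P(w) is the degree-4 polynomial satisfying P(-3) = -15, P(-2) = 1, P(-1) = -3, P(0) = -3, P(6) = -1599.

Evaluate each Lagrange basis at w = 11/2:
L_0(11/2) = (15/2)·(13/2)·(11/2)·(-1/2)/[(-1)·(-2)·(-3)·(-9)] = -715/288
L_1(11/2) = (17/2)·(13/2)·(11/2)·(-1/2)/[(1)·(-1)·(-2)·(-8)] = 2431/256
L_2(11/2) = (17/2)·(15/2)·(11/2)·(-1/2)/[(2)·(1)·(-1)·(-7)] = -2805/224
L_3(11/2) = (17/2)·(15/2)·(13/2)·(-1/2)/[(3)·(2)·(1)·(-6)] = 1105/192
L_4(11/2) = (17/2)·(15/2)·(13/2)·(11/2)/[(9)·(8)·(7)·(6)] = 12155/16128
Sum: (-15)·(-715/288) + 1·(2431/256) + (-3)·(-2805/224) + (-3)·(1105/192) + (-1599)·(12155/16128) = -18209/16

-18209/16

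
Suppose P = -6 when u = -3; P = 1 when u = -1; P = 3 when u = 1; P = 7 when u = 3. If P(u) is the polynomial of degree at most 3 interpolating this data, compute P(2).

Using Newton's divided-difference form:
P[-3,-1] = (1 - (-6)) / (-1 - (-3)) = 7/2
P[-1,1] = (3 - 1) / (1 - (-1)) = 1
P[1,3] = (7 - 3) / (3 - 1) = 2
P[-3,-1,1] = (1 - 7/2) / (1 - (-3)) = -5/8
P[-1,1,3] = (2 - 1) / (3 - (-1)) = 1/4
P[-3,-1,1,3] = (1/4 - (-5/8)) / (3 - (-3)) = 7/48
P(2) = -6 + (7/2)·(5) + (-5/8)·(5)·(3) + (7/48)·(5)·(3)·(1) = 69/16

69/16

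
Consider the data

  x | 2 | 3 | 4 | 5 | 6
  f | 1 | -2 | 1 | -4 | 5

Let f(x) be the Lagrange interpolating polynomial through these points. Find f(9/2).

-33/32

L_0(9/2) = (3/2)·(1/2)·(-1/2)·(-3/2)/[(-1)·(-2)·(-3)·(-4)] = 3/128
L_1(9/2) = (5/2)·(1/2)·(-1/2)·(-3/2)/[(1)·(-1)·(-2)·(-3)] = -5/32
L_2(9/2) = (5/2)·(3/2)·(-1/2)·(-3/2)/[(2)·(1)·(-1)·(-2)] = 45/64
L_3(9/2) = (5/2)·(3/2)·(1/2)·(-3/2)/[(3)·(2)·(1)·(-1)] = 15/32
L_4(9/2) = (5/2)·(3/2)·(1/2)·(-1/2)/[(4)·(3)·(2)·(1)] = -5/128
Sum: 1·(3/128) + (-2)·(-5/32) + 1·(45/64) + (-4)·(15/32) + 5·(-5/128) = -33/32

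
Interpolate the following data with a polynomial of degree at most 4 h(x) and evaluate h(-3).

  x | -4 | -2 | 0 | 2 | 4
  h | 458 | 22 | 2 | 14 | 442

134

Using Newton's divided-difference form:
h[-4,-2] = (22 - 458) / (-2 - (-4)) = -218
h[-2,0] = (2 - 22) / (0 - (-2)) = -10
h[0,2] = (14 - 2) / (2 - 0) = 6
h[2,4] = (442 - 14) / (4 - 2) = 214
h[-4,-2,0] = (-10 - (-218)) / (0 - (-4)) = 52
h[-2,0,2] = (6 - (-10)) / (2 - (-2)) = 4
h[0,2,4] = (214 - 6) / (4 - 0) = 52
h[-4,-2,0,2] = (4 - 52) / (2 - (-4)) = -8
h[-2,0,2,4] = (52 - 4) / (4 - (-2)) = 8
h[-4,-2,0,2,4] = (8 - (-8)) / (4 - (-4)) = 2
h(-3) = 458 + (-218)·(1) + 52·(1)·(-1) + (-8)·(1)·(-1)·(-3) + 2·(1)·(-1)·(-3)·(-5) = 134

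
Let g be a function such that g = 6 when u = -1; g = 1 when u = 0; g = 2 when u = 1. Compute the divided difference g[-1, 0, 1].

g[-1,0] = (1 - 6) / (0 - (-1)) = -5
g[0,1] = (2 - 1) / (1 - 0) = 1
g[-1,0,1] = (1 - (-5)) / (1 - (-1)) = 3

3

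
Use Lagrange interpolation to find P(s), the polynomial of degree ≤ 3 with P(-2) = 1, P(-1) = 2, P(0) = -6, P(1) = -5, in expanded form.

Build the Lagrange basis polynomials:
L_0(s) = (s + 1)s(s - 1) / [-6] = -(1/6)s^3 + (1/6)s
L_1(s) = (s + 2)s(s - 1) / [2] = (1/2)s^3 + (1/2)s^2 - s
L_2(s) = (s + 2)(s + 1)(s - 1) / [-2] = -(1/2)s^3 - s^2 + (1/2)s + 1
L_3(s) = (s + 2)(s + 1)s / [6] = (1/6)s^3 + (1/2)s^2 + (1/3)s
P(s) = 1·L_0 + 2·L_1 + (-6)·L_2 + (-5)·L_3
  1·L_0(s) = -(1/6)s^3 + (1/6)s
  2·L_1(s) = s^3 + s^2 - 2s
  (-6)·L_2(s) = 3s^3 + 6s^2 - 3s - 6
  (-5)·L_3(s) = -(5/6)s^3 - (5/2)s^2 - (5/3)s
Adding term by term: 3s^3 + (9/2)s^2 - (13/2)s - 6

P(s) = 3s^3 + (9/2)s^2 - (13/2)s - 6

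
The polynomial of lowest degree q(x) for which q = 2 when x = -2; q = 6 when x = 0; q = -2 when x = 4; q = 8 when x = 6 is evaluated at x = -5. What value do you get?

Using Newton's divided-difference form:
q[-2,0] = (6 - 2) / (0 - (-2)) = 2
q[0,4] = (-2 - 6) / (4 - 0) = -2
q[4,6] = (8 - (-2)) / (6 - 4) = 5
q[-2,0,4] = (-2 - 2) / (4 - (-2)) = -2/3
q[0,4,6] = (5 - (-2)) / (6 - 0) = 7/6
q[-2,0,4,6] = (7/6 - (-2/3)) / (6 - (-2)) = 11/48
q(-5) = 2 + 2·(-3) + (-2/3)·(-3)·(-5) + (11/48)·(-3)·(-5)·(-9) = -719/16

-719/16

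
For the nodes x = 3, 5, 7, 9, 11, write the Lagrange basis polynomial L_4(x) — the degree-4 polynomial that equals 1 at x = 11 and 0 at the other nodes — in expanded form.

L_4(x) = (1/384)x^4 - (1/16)x^3 + (103/192)x^2 - (31/16)x + 315/128

L_4(x) = (x - 3)(x - 5)(x - 7)(x - 9) / [(8)·(6)·(4)·(2)]
       = (x^4 - 24x^3 + 206x^2 - 744x + 945) / (384)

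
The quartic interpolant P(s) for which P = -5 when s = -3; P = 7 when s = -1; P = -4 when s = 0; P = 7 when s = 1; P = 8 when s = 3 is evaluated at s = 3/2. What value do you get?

L_0(3/2) = (5/2)·(3/2)·(1/2)·(-3/2)/[(-2)·(-3)·(-4)·(-6)] = -5/256
L_1(3/2) = (9/2)·(3/2)·(1/2)·(-3/2)/[(2)·(-1)·(-2)·(-4)] = 81/256
L_2(3/2) = (9/2)·(5/2)·(1/2)·(-3/2)/[(3)·(1)·(-1)·(-3)] = -15/16
L_3(3/2) = (9/2)·(5/2)·(3/2)·(-3/2)/[(4)·(2)·(1)·(-2)] = 405/256
L_4(3/2) = (9/2)·(5/2)·(3/2)·(1/2)/[(6)·(4)·(3)·(2)] = 15/256
Sum: (-5)·(-5/256) + 7·(81/256) + (-4)·(-15/16) + 7·(405/256) + 8·(15/256) = 4507/256

4507/256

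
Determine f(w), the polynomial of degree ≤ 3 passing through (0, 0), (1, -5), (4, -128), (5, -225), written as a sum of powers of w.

f(w) = -w^3 - 4w^2

Build the Lagrange basis polynomials:
L_0(w) = (w - 1)(w - 4)(w - 5) / [-20] = -(1/20)w^3 + (1/2)w^2 - (29/20)w + 1
L_1(w) = w(w - 4)(w - 5) / [12] = (1/12)w^3 - (3/4)w^2 + (5/3)w
L_2(w) = w(w - 1)(w - 5) / [-12] = -(1/12)w^3 + (1/2)w^2 - (5/12)w
L_3(w) = w(w - 1)(w - 4) / [20] = (1/20)w^3 - (1/4)w^2 + (1/5)w
f(w) = 0·L_0 + (-5)·L_1 + (-128)·L_2 + (-225)·L_3
  0·L_0(w) = 0
  (-5)·L_1(w) = -(5/12)w^3 + (15/4)w^2 - (25/3)w
  (-128)·L_2(w) = (32/3)w^3 - 64w^2 + (160/3)w
  (-225)·L_3(w) = -(45/4)w^3 + (225/4)w^2 - 45w
Adding term by term: -w^3 - 4w^2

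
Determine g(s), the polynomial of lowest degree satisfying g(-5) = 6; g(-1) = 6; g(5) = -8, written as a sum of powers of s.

Build the Lagrange basis polynomials:
L_0(s) = (s + 1)(s - 5) / [40] = (1/40)s^2 - (1/10)s - 1/8
L_1(s) = (s + 5)(s - 5) / [-24] = -(1/24)s^2 + 25/24
L_2(s) = (s + 5)(s + 1) / [60] = (1/60)s^2 + (1/10)s + 1/12
g(s) = 6·L_0 + 6·L_1 + (-8)·L_2
  6·L_0(s) = (3/20)s^2 - (3/5)s - 3/4
  6·L_1(s) = -(1/4)s^2 + 25/4
  (-8)·L_2(s) = -(2/15)s^2 - (4/5)s - 2/3
Adding term by term: -(7/30)s^2 - (7/5)s + 29/6

g(s) = -(7/30)s^2 - (7/5)s + 29/6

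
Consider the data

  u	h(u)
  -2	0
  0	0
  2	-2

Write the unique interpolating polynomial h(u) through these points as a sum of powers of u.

h(u) = -(1/4)u^2 - (1/2)u

L_0(u) = u(u - 2) / [8] = (1/8)u^2 - (1/4)u
L_1(u) = (u + 2)(u - 2) / [-4] = -(1/4)u^2 + 1
L_2(u) = (u + 2)u / [8] = (1/8)u^2 + (1/4)u
h(u) = 0·L_0 + 0·L_1 + (-2)·L_2
  0·L_0(u) = 0
  0·L_1(u) = 0
  (-2)·L_2(u) = -(1/4)u^2 - (1/2)u
Adding term by term: -(1/4)u^2 - (1/2)u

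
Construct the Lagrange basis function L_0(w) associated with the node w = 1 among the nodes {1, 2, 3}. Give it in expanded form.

L_0(w) = (1/2)w^2 - (5/2)w + 3

L_0(w) = (w - 2)(w - 3) / [(-1)·(-2)]
       = (w^2 - 5w + 6) / (2)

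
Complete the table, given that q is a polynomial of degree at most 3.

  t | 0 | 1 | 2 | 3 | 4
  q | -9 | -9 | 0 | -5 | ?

The 4 known values determine q uniquely (degree ≤ 3).
L_0(4) = (3)·(2)·(1)/[(-1)·(-2)·(-3)] = -1
L_1(4) = (4)·(2)·(1)/[(1)·(-1)·(-2)] = 4
L_2(4) = (4)·(3)·(1)/[(2)·(1)·(-1)] = -6
L_3(4) = (4)·(3)·(2)/[(3)·(2)·(1)] = 4
Sum: (-9)·(-1) + (-9)·(4) + 0 + (-5)·(4) = -47

-47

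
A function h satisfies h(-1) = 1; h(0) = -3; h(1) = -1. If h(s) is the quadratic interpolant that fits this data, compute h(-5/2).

73/4

Evaluate each Lagrange basis at s = -5/2:
L_0(-5/2) = (-5/2)·(-7/2)/[(-1)·(-2)] = 35/8
L_1(-5/2) = (-3/2)·(-7/2)/[(1)·(-1)] = -21/4
L_2(-5/2) = (-3/2)·(-5/2)/[(2)·(1)] = 15/8
Sum: 1·(35/8) + (-3)·(-21/4) + (-1)·(15/8) = 73/4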